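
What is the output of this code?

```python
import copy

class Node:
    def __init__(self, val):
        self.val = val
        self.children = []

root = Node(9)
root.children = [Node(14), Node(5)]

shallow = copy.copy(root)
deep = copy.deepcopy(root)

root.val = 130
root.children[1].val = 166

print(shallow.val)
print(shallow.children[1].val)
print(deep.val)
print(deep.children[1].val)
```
9
166
9
5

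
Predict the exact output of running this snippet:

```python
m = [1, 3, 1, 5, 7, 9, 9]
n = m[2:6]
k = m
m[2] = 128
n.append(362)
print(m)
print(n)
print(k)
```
[1, 3, 128, 5, 7, 9, 9]
[1, 5, 7, 9, 362]
[1, 3, 128, 5, 7, 9, 9]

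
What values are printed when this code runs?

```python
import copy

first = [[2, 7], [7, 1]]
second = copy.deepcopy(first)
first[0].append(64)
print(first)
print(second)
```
[[2, 7, 64], [7, 1]]
[[2, 7], [7, 1]]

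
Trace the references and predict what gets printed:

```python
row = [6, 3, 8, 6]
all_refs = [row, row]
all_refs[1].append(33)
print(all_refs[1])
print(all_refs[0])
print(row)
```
[6, 3, 8, 6, 33]
[6, 3, 8, 6, 33]
[6, 3, 8, 6, 33]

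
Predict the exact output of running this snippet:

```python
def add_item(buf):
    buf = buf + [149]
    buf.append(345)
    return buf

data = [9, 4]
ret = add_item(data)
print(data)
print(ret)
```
[9, 4]
[9, 4, 149, 345]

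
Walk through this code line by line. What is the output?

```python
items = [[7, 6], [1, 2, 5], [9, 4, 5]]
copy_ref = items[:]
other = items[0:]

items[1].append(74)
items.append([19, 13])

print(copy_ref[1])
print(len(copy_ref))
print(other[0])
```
[1, 2, 5, 74]
3
[7, 6]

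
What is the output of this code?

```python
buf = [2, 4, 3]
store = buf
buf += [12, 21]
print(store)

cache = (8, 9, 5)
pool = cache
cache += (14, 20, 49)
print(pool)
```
[2, 4, 3, 12, 21]
(8, 9, 5)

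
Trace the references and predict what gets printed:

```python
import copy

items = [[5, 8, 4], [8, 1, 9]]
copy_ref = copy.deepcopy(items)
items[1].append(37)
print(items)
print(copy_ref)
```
[[5, 8, 4], [8, 1, 9, 37]]
[[5, 8, 4], [8, 1, 9]]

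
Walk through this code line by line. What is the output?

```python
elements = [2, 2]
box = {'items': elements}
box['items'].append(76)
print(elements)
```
[2, 2, 76]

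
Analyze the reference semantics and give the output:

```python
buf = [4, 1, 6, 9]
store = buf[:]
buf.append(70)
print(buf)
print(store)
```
[4, 1, 6, 9, 70]
[4, 1, 6, 9]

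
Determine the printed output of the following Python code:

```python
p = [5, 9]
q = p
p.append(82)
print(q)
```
[5, 9, 82]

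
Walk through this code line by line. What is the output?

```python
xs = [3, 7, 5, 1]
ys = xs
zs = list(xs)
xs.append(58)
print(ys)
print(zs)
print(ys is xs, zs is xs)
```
[3, 7, 5, 1, 58]
[3, 7, 5, 1]
True False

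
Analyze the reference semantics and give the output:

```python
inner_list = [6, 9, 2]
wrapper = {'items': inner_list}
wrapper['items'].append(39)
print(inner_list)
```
[6, 9, 2, 39]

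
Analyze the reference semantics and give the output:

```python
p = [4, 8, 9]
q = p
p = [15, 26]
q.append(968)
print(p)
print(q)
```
[15, 26]
[4, 8, 9, 968]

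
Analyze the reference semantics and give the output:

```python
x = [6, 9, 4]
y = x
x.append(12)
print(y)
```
[6, 9, 4, 12]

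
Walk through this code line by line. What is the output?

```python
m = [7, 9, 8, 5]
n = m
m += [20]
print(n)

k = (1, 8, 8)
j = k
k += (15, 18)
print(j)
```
[7, 9, 8, 5, 20]
(1, 8, 8)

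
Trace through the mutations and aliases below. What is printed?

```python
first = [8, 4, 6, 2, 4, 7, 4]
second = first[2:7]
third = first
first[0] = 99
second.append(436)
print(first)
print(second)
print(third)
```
[99, 4, 6, 2, 4, 7, 4]
[6, 2, 4, 7, 4, 436]
[99, 4, 6, 2, 4, 7, 4]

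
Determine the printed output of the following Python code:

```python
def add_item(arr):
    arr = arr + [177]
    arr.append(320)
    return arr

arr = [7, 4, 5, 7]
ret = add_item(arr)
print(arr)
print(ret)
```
[7, 4, 5, 7]
[7, 4, 5, 7, 177, 320]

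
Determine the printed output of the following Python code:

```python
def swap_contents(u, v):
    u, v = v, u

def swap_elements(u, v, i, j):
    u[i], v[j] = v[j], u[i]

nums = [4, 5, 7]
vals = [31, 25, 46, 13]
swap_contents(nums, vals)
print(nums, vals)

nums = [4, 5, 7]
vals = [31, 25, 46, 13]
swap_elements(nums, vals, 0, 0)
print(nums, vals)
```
[4, 5, 7] [31, 25, 46, 13]
[31, 5, 7] [4, 25, 46, 13]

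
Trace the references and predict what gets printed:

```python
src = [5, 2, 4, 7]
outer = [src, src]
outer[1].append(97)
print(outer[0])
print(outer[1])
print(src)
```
[5, 2, 4, 7, 97]
[5, 2, 4, 7, 97]
[5, 2, 4, 7, 97]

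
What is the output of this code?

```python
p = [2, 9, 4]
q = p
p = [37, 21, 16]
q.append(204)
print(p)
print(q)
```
[37, 21, 16]
[2, 9, 4, 204]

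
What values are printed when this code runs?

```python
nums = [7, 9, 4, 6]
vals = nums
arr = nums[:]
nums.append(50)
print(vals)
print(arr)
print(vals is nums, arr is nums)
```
[7, 9, 4, 6, 50]
[7, 9, 4, 6]
True False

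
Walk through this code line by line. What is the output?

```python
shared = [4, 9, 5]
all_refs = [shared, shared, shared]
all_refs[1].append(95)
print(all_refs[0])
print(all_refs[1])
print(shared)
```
[4, 9, 5, 95]
[4, 9, 5, 95]
[4, 9, 5, 95]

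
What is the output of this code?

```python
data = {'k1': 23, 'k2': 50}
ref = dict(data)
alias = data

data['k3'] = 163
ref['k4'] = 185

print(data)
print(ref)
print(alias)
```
{'k1': 23, 'k2': 50, 'k3': 163}
{'k1': 23, 'k2': 50, 'k4': 185}
{'k1': 23, 'k2': 50, 'k3': 163}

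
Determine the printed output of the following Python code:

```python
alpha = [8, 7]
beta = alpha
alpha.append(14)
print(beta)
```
[8, 7, 14]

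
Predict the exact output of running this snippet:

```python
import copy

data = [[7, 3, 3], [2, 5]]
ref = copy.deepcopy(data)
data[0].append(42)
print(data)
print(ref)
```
[[7, 3, 3, 42], [2, 5]]
[[7, 3, 3], [2, 5]]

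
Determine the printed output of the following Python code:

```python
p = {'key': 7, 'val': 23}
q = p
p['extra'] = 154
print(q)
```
{'key': 7, 'val': 23, 'extra': 154}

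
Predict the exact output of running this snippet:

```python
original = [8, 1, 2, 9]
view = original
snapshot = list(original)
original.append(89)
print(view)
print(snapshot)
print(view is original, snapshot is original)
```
[8, 1, 2, 9, 89]
[8, 1, 2, 9]
True False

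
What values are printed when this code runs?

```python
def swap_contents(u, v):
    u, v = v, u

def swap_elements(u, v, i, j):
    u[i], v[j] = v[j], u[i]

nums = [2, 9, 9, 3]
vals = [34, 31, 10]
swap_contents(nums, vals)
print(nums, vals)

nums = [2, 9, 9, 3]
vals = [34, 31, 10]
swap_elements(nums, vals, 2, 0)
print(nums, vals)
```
[2, 9, 9, 3] [34, 31, 10]
[2, 9, 34, 3] [9, 31, 10]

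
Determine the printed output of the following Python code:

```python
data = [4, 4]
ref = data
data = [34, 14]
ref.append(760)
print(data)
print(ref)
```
[34, 14]
[4, 4, 760]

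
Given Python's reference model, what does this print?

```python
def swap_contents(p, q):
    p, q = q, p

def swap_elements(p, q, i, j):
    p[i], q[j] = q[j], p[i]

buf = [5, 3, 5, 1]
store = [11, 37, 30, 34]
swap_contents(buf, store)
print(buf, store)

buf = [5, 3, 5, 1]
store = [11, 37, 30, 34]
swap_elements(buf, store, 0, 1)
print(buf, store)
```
[5, 3, 5, 1] [11, 37, 30, 34]
[37, 3, 5, 1] [11, 5, 30, 34]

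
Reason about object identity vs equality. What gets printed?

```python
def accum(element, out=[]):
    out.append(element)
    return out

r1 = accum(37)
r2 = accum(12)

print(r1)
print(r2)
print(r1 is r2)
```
[37, 12]
[37, 12]
True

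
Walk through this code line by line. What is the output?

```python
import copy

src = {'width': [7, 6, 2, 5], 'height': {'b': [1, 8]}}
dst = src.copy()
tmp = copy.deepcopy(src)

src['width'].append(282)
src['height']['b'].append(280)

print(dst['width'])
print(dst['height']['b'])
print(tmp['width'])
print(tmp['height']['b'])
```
[7, 6, 2, 5, 282]
[1, 8, 280]
[7, 6, 2, 5]
[1, 8]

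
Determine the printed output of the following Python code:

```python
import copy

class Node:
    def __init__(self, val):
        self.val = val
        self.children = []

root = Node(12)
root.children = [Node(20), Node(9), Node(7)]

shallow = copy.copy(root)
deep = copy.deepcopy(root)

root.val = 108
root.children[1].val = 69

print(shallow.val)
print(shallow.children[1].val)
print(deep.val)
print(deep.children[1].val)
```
12
69
12
9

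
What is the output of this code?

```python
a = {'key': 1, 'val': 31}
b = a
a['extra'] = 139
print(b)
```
{'key': 1, 'val': 31, 'extra': 139}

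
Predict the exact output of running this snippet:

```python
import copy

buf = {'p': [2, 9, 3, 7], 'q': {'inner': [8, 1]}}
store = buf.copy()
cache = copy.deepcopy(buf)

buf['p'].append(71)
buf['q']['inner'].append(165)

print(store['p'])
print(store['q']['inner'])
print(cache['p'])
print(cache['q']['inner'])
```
[2, 9, 3, 7, 71]
[8, 1, 165]
[2, 9, 3, 7]
[8, 1]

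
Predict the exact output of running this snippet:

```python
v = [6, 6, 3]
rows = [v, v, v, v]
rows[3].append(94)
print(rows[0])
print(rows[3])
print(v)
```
[6, 6, 3, 94]
[6, 6, 3, 94]
[6, 6, 3, 94]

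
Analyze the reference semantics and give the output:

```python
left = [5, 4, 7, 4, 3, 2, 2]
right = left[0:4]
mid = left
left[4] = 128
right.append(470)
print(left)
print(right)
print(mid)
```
[5, 4, 7, 4, 128, 2, 2]
[5, 4, 7, 4, 470]
[5, 4, 7, 4, 128, 2, 2]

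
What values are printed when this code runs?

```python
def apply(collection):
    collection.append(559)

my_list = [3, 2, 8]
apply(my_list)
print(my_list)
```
[3, 2, 8, 559]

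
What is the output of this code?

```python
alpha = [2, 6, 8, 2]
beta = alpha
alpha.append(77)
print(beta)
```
[2, 6, 8, 2, 77]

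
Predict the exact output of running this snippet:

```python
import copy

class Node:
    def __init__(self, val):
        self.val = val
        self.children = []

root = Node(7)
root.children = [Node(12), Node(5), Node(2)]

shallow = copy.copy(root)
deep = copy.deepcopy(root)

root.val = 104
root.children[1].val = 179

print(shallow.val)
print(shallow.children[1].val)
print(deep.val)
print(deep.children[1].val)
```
7
179
7
5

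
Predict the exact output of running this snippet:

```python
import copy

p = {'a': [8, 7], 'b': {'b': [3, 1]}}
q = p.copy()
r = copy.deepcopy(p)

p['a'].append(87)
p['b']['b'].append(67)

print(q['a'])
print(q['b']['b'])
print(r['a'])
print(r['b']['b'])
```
[8, 7, 87]
[3, 1, 67]
[8, 7]
[3, 1]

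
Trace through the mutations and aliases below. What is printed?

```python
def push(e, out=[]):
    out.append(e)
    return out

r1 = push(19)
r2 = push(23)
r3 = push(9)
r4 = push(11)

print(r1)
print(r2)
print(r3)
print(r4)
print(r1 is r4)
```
[19, 23, 9, 11]
[19, 23, 9, 11]
[19, 23, 9, 11]
[19, 23, 9, 11]
True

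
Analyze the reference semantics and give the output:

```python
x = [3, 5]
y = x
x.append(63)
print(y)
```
[3, 5, 63]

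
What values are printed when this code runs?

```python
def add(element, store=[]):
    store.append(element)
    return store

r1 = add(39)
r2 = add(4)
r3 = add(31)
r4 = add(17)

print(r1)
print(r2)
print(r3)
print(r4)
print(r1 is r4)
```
[39, 4, 31, 17]
[39, 4, 31, 17]
[39, 4, 31, 17]
[39, 4, 31, 17]
True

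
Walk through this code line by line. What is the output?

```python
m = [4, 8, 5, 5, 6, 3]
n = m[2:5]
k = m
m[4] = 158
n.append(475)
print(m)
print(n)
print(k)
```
[4, 8, 5, 5, 158, 3]
[5, 5, 6, 475]
[4, 8, 5, 5, 158, 3]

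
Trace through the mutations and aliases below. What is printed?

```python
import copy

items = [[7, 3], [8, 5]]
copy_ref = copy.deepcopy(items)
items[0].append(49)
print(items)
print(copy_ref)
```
[[7, 3, 49], [8, 5]]
[[7, 3], [8, 5]]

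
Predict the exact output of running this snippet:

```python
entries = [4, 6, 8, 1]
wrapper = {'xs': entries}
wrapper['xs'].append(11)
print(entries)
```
[4, 6, 8, 1, 11]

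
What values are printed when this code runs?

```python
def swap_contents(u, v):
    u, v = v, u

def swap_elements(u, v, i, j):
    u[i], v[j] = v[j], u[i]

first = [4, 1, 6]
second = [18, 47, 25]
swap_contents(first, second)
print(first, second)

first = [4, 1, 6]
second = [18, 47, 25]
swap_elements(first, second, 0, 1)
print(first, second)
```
[4, 1, 6] [18, 47, 25]
[47, 1, 6] [18, 4, 25]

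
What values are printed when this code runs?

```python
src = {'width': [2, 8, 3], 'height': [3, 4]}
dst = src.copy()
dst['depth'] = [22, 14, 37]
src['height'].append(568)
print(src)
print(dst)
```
{'width': [2, 8, 3], 'height': [3, 4, 568]}
{'width': [2, 8, 3], 'height': [3, 4, 568], 'depth': [22, 14, 37]}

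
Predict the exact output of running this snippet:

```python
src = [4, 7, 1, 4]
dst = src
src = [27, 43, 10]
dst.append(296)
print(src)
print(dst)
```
[27, 43, 10]
[4, 7, 1, 4, 296]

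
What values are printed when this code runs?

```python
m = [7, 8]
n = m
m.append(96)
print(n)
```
[7, 8, 96]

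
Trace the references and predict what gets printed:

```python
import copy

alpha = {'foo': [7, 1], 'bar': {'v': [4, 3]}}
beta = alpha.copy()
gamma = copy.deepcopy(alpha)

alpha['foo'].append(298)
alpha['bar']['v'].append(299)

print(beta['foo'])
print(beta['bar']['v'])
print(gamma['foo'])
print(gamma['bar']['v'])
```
[7, 1, 298]
[4, 3, 299]
[7, 1]
[4, 3]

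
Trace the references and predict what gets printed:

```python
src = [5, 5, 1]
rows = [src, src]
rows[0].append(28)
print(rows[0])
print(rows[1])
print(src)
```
[5, 5, 1, 28]
[5, 5, 1, 28]
[5, 5, 1, 28]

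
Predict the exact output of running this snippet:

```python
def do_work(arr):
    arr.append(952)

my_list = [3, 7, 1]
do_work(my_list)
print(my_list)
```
[3, 7, 1, 952]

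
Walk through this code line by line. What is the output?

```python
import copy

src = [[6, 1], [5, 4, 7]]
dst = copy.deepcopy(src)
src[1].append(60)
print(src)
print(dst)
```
[[6, 1], [5, 4, 7, 60]]
[[6, 1], [5, 4, 7]]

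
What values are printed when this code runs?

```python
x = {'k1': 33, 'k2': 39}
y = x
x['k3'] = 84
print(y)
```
{'k1': 33, 'k2': 39, 'k3': 84}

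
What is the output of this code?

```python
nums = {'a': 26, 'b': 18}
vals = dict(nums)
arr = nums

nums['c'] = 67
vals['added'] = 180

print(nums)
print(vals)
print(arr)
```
{'a': 26, 'b': 18, 'c': 67}
{'a': 26, 'b': 18, 'added': 180}
{'a': 26, 'b': 18, 'c': 67}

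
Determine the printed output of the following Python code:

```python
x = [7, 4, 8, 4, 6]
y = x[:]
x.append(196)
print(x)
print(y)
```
[7, 4, 8, 4, 6, 196]
[7, 4, 8, 4, 6]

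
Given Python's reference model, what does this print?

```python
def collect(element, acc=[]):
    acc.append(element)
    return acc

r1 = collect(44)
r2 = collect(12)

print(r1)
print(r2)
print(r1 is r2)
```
[44, 12]
[44, 12]
True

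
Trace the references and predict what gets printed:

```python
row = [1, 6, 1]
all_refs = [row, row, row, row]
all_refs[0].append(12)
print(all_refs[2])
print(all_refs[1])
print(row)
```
[1, 6, 1, 12]
[1, 6, 1, 12]
[1, 6, 1, 12]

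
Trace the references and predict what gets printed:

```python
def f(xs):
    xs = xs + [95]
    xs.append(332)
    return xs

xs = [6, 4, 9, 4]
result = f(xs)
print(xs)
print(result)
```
[6, 4, 9, 4]
[6, 4, 9, 4, 95, 332]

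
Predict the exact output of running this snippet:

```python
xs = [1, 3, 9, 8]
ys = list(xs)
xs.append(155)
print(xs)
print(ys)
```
[1, 3, 9, 8, 155]
[1, 3, 9, 8]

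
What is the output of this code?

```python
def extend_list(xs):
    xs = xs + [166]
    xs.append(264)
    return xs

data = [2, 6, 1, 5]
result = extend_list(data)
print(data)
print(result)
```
[2, 6, 1, 5]
[2, 6, 1, 5, 166, 264]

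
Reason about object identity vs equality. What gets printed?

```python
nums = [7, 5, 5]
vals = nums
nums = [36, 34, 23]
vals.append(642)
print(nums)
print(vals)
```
[36, 34, 23]
[7, 5, 5, 642]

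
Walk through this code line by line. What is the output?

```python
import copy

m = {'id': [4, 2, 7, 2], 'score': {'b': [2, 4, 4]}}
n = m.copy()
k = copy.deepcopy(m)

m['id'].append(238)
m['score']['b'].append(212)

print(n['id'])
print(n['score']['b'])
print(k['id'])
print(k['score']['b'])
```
[4, 2, 7, 2, 238]
[2, 4, 4, 212]
[4, 2, 7, 2]
[2, 4, 4]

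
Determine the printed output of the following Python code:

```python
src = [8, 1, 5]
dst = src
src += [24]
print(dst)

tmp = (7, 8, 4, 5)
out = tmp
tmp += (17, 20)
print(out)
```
[8, 1, 5, 24]
(7, 8, 4, 5)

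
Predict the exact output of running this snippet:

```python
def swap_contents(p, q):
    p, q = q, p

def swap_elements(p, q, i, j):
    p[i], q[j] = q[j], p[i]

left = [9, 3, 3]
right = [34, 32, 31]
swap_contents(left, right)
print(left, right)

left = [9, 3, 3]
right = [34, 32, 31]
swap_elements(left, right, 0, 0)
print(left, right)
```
[9, 3, 3] [34, 32, 31]
[34, 3, 3] [9, 32, 31]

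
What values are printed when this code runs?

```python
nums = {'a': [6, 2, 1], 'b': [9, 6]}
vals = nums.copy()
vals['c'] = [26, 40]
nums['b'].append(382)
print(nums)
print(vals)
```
{'a': [6, 2, 1], 'b': [9, 6, 382]}
{'a': [6, 2, 1], 'b': [9, 6, 382], 'c': [26, 40]}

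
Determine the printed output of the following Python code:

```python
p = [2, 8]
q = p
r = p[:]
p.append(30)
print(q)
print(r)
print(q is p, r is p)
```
[2, 8, 30]
[2, 8]
True False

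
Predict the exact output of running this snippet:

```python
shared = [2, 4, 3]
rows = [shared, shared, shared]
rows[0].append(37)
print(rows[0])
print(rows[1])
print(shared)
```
[2, 4, 3, 37]
[2, 4, 3, 37]
[2, 4, 3, 37]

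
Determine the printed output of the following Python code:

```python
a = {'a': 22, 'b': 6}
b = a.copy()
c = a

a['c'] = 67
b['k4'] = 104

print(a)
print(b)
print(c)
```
{'a': 22, 'b': 6, 'c': 67}
{'a': 22, 'b': 6, 'k4': 104}
{'a': 22, 'b': 6, 'c': 67}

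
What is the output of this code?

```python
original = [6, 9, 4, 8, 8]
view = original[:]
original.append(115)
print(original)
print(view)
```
[6, 9, 4, 8, 8, 115]
[6, 9, 4, 8, 8]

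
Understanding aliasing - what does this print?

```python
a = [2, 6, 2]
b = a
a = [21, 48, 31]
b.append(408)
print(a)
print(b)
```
[21, 48, 31]
[2, 6, 2, 408]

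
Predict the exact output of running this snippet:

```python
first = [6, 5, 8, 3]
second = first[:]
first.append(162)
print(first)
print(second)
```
[6, 5, 8, 3, 162]
[6, 5, 8, 3]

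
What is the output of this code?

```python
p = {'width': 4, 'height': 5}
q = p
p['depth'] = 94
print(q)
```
{'width': 4, 'height': 5, 'depth': 94}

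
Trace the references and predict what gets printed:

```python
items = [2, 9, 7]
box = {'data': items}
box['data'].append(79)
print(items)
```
[2, 9, 7, 79]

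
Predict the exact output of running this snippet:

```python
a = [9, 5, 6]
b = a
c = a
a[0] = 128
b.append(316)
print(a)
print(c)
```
[128, 5, 6, 316]
[128, 5, 6, 316]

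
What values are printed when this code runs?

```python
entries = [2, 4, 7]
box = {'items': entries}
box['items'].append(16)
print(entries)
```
[2, 4, 7, 16]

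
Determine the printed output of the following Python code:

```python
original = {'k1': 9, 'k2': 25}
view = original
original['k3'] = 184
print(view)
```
{'k1': 9, 'k2': 25, 'k3': 184}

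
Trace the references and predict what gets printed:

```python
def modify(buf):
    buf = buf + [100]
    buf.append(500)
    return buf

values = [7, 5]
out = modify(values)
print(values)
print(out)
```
[7, 5]
[7, 5, 100, 500]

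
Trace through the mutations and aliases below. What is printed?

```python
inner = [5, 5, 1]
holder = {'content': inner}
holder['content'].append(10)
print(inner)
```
[5, 5, 1, 10]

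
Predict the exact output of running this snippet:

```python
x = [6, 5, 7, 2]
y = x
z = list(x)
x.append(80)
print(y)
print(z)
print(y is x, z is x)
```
[6, 5, 7, 2, 80]
[6, 5, 7, 2]
True False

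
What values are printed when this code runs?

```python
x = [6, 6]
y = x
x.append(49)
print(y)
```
[6, 6, 49]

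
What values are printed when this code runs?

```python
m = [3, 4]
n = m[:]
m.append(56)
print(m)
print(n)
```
[3, 4, 56]
[3, 4]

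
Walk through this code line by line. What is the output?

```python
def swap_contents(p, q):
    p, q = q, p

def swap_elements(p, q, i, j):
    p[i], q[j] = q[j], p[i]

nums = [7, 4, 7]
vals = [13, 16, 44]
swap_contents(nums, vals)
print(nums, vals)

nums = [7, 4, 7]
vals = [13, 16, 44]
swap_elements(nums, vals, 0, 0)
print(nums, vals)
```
[7, 4, 7] [13, 16, 44]
[13, 4, 7] [7, 16, 44]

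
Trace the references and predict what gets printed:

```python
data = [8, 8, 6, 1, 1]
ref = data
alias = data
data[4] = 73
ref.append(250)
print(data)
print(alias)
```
[8, 8, 6, 1, 73, 250]
[8, 8, 6, 1, 73, 250]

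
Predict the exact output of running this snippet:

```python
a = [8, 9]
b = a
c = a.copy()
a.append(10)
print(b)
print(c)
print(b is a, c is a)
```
[8, 9, 10]
[8, 9]
True False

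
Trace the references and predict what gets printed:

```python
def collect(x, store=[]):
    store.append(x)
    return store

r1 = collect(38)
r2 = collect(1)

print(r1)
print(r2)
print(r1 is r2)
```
[38, 1]
[38, 1]
True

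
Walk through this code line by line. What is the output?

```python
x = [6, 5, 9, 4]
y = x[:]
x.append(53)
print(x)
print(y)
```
[6, 5, 9, 4, 53]
[6, 5, 9, 4]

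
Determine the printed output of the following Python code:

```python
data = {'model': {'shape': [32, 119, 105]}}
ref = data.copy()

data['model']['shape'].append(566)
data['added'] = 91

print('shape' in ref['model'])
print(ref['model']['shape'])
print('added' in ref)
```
True
[32, 119, 105, 566]
False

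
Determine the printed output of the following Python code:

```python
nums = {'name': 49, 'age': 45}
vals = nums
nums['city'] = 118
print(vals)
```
{'name': 49, 'age': 45, 'city': 118}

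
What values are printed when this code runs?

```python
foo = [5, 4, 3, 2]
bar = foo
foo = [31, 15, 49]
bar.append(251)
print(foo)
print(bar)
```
[31, 15, 49]
[5, 4, 3, 2, 251]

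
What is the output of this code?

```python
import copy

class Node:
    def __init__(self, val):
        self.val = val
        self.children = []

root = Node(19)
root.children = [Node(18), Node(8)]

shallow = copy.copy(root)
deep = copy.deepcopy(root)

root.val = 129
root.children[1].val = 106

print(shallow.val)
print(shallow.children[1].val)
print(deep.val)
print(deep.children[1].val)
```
19
106
19
8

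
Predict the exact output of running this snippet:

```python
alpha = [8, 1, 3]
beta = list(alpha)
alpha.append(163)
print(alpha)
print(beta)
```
[8, 1, 3, 163]
[8, 1, 3]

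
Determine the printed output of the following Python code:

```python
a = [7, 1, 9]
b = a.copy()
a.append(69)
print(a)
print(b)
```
[7, 1, 9, 69]
[7, 1, 9]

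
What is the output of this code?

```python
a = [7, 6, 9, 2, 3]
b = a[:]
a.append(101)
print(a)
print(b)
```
[7, 6, 9, 2, 3, 101]
[7, 6, 9, 2, 3]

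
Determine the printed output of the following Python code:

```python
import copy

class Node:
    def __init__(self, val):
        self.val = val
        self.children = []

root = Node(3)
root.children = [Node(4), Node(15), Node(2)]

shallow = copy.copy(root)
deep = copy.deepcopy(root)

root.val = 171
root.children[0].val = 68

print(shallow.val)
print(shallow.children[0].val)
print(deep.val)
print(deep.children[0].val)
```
3
68
3
4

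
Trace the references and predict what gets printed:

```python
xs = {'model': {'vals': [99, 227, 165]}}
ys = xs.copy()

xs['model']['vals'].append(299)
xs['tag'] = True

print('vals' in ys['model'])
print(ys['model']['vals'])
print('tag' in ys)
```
True
[99, 227, 165, 299]
False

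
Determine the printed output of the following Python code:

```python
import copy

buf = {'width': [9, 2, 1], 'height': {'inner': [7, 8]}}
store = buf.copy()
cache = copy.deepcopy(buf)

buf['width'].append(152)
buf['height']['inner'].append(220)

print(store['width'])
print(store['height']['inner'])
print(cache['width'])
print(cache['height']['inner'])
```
[9, 2, 1, 152]
[7, 8, 220]
[9, 2, 1]
[7, 8]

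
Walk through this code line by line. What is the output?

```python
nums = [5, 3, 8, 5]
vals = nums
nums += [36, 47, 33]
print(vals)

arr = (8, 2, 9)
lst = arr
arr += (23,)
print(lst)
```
[5, 3, 8, 5, 36, 47, 33]
(8, 2, 9)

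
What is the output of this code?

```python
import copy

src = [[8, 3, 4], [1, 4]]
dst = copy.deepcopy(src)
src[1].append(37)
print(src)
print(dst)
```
[[8, 3, 4], [1, 4, 37]]
[[8, 3, 4], [1, 4]]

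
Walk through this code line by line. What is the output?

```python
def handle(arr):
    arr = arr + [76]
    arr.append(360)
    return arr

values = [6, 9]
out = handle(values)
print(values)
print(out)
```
[6, 9]
[6, 9, 76, 360]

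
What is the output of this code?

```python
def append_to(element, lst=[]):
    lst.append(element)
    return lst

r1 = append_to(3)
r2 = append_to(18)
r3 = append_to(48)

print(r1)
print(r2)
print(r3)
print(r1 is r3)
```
[3, 18, 48]
[3, 18, 48]
[3, 18, 48]
True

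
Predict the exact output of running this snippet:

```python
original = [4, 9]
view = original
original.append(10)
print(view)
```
[4, 9, 10]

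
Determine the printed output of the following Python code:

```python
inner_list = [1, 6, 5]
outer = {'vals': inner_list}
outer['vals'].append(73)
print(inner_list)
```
[1, 6, 5, 73]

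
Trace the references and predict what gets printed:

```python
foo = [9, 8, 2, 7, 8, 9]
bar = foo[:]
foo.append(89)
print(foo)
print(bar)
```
[9, 8, 2, 7, 8, 9, 89]
[9, 8, 2, 7, 8, 9]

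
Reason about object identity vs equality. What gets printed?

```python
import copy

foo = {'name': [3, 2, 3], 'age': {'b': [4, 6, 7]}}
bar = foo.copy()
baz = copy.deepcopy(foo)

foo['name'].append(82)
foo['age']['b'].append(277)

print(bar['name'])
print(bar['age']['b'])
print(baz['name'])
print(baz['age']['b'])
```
[3, 2, 3, 82]
[4, 6, 7, 277]
[3, 2, 3]
[4, 6, 7]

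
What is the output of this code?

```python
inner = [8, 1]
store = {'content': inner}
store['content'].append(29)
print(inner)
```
[8, 1, 29]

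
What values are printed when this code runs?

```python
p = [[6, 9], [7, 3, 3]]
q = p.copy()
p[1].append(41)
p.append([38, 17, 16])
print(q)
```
[[6, 9], [7, 3, 3, 41]]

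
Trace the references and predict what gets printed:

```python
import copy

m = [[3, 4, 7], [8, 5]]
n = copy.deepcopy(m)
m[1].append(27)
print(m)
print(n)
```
[[3, 4, 7], [8, 5, 27]]
[[3, 4, 7], [8, 5]]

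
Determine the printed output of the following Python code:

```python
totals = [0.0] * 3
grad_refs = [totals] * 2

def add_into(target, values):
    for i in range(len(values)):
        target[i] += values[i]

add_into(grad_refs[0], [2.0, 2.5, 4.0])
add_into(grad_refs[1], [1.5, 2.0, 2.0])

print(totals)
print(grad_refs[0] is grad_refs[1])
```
[3.5, 4.5, 6.0]
True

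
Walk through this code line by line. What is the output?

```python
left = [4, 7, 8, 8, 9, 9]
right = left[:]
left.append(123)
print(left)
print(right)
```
[4, 7, 8, 8, 9, 9, 123]
[4, 7, 8, 8, 9, 9]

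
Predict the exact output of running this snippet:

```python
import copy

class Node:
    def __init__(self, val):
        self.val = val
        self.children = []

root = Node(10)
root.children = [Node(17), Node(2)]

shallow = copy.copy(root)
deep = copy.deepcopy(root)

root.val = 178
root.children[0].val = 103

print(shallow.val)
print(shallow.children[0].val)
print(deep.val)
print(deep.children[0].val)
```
10
103
10
17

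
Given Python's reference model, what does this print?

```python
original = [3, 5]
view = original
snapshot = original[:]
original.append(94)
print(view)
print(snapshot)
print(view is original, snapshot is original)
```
[3, 5, 94]
[3, 5]
True False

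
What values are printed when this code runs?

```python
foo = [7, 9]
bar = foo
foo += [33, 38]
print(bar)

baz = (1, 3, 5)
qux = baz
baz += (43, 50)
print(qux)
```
[7, 9, 33, 38]
(1, 3, 5)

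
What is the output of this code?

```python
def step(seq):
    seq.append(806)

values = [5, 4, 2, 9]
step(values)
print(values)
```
[5, 4, 2, 9, 806]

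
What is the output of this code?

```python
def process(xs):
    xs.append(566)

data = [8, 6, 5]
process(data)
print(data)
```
[8, 6, 5, 566]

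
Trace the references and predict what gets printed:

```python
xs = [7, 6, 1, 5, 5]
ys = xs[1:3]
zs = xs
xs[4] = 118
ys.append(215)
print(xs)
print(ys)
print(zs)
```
[7, 6, 1, 5, 118]
[6, 1, 215]
[7, 6, 1, 5, 118]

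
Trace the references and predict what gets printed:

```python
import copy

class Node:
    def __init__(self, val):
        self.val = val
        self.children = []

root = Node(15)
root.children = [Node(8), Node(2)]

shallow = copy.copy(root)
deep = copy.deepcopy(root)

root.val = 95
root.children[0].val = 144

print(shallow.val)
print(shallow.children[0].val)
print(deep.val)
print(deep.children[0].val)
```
15
144
15
8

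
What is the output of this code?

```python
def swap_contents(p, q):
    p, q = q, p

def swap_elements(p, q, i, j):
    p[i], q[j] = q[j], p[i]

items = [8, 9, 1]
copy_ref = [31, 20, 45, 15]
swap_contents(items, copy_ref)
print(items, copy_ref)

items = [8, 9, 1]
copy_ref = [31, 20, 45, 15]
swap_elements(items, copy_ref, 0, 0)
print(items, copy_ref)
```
[8, 9, 1] [31, 20, 45, 15]
[31, 9, 1] [8, 20, 45, 15]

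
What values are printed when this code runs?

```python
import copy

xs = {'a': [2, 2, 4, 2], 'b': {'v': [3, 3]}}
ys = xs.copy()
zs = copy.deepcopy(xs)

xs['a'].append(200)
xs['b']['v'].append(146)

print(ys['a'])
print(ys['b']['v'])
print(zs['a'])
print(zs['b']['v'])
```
[2, 2, 4, 2, 200]
[3, 3, 146]
[2, 2, 4, 2]
[3, 3]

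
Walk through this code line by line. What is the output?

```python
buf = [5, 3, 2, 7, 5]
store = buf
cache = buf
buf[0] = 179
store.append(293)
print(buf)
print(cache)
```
[179, 3, 2, 7, 5, 293]
[179, 3, 2, 7, 5, 293]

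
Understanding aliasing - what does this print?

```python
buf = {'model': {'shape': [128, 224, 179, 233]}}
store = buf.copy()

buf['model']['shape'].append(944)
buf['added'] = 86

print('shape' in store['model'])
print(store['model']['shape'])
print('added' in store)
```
True
[128, 224, 179, 233, 944]
False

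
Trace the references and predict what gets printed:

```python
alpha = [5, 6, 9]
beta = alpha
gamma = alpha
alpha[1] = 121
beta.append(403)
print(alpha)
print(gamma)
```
[5, 121, 9, 403]
[5, 121, 9, 403]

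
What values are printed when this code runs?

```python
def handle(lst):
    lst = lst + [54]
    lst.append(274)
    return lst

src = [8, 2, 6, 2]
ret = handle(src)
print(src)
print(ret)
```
[8, 2, 6, 2]
[8, 2, 6, 2, 54, 274]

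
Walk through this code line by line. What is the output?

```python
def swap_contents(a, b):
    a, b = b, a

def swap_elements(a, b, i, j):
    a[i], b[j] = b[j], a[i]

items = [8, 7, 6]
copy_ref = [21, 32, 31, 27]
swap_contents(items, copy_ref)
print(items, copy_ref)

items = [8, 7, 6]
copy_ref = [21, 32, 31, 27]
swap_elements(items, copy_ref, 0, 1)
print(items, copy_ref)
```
[8, 7, 6] [21, 32, 31, 27]
[32, 7, 6] [21, 8, 31, 27]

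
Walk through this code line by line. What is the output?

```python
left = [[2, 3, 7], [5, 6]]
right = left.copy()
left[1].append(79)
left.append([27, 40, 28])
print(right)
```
[[2, 3, 7], [5, 6, 79]]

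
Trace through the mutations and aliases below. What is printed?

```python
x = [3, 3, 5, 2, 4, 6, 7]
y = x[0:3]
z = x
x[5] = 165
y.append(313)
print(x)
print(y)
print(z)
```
[3, 3, 5, 2, 4, 165, 7]
[3, 3, 5, 313]
[3, 3, 5, 2, 4, 165, 7]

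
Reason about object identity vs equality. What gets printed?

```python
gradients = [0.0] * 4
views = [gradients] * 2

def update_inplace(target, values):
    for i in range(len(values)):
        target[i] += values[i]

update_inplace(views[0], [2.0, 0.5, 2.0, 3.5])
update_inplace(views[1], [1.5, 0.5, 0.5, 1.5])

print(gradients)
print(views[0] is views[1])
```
[3.5, 1.0, 2.5, 5.0]
True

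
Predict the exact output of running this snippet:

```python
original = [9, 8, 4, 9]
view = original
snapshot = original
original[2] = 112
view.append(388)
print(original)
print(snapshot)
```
[9, 8, 112, 9, 388]
[9, 8, 112, 9, 388]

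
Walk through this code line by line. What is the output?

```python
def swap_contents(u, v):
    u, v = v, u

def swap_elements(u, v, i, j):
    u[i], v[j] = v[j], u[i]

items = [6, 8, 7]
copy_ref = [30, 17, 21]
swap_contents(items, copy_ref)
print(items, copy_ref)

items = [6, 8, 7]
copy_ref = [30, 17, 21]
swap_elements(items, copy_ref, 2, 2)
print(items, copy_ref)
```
[6, 8, 7] [30, 17, 21]
[6, 8, 21] [30, 17, 7]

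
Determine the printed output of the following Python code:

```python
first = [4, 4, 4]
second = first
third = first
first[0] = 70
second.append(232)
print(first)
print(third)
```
[70, 4, 4, 232]
[70, 4, 4, 232]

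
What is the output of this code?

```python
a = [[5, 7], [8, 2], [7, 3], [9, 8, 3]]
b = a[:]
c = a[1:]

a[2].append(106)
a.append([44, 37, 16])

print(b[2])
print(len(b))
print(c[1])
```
[7, 3, 106]
4
[7, 3, 106]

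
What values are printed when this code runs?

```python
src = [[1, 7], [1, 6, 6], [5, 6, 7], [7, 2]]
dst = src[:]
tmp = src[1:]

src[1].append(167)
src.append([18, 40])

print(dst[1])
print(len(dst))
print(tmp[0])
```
[1, 6, 6, 167]
4
[1, 6, 6, 167]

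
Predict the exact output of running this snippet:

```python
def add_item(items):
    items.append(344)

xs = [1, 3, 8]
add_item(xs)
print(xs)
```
[1, 3, 8, 344]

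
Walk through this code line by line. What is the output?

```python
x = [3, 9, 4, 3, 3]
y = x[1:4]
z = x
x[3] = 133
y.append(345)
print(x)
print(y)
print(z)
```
[3, 9, 4, 133, 3]
[9, 4, 3, 345]
[3, 9, 4, 133, 3]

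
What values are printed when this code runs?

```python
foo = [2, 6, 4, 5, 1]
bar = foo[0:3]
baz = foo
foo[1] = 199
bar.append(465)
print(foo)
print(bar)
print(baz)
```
[2, 199, 4, 5, 1]
[2, 6, 4, 465]
[2, 199, 4, 5, 1]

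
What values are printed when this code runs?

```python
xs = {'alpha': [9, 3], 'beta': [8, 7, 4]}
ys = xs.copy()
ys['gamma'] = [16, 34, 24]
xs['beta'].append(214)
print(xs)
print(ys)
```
{'alpha': [9, 3], 'beta': [8, 7, 4, 214]}
{'alpha': [9, 3], 'beta': [8, 7, 4, 214], 'gamma': [16, 34, 24]}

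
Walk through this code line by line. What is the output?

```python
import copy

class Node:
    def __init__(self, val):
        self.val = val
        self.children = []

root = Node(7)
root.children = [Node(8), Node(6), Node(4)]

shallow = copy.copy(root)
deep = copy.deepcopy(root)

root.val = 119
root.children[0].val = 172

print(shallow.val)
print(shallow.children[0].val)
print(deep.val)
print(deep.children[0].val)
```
7
172
7
8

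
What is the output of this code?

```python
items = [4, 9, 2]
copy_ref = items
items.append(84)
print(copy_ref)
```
[4, 9, 2, 84]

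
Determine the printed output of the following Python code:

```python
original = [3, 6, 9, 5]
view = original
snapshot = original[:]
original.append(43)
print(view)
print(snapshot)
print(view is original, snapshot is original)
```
[3, 6, 9, 5, 43]
[3, 6, 9, 5]
True False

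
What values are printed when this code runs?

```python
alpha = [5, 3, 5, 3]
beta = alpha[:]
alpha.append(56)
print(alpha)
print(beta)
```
[5, 3, 5, 3, 56]
[5, 3, 5, 3]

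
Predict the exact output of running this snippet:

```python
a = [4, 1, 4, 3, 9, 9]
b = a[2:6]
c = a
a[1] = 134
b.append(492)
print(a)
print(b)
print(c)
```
[4, 134, 4, 3, 9, 9]
[4, 3, 9, 9, 492]
[4, 134, 4, 3, 9, 9]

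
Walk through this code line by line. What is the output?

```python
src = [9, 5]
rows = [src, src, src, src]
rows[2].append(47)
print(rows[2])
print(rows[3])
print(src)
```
[9, 5, 47]
[9, 5, 47]
[9, 5, 47]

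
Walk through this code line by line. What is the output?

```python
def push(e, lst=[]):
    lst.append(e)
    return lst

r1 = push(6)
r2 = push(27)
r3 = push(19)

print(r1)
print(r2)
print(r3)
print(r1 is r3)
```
[6, 27, 19]
[6, 27, 19]
[6, 27, 19]
True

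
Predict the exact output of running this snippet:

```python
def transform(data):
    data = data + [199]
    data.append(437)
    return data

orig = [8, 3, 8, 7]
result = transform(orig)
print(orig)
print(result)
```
[8, 3, 8, 7]
[8, 3, 8, 7, 199, 437]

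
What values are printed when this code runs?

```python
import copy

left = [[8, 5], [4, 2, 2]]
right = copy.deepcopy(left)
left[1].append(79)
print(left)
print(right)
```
[[8, 5], [4, 2, 2, 79]]
[[8, 5], [4, 2, 2]]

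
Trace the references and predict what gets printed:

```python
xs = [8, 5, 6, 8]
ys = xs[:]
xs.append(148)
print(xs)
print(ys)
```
[8, 5, 6, 8, 148]
[8, 5, 6, 8]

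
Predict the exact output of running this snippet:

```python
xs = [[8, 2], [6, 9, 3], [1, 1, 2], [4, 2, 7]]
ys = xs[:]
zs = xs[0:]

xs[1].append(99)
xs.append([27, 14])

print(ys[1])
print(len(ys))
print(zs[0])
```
[6, 9, 3, 99]
4
[8, 2]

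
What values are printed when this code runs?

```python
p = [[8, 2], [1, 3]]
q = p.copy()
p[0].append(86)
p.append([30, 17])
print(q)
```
[[8, 2, 86], [1, 3]]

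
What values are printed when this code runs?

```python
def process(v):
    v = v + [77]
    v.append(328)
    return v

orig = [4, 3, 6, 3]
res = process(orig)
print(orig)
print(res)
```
[4, 3, 6, 3]
[4, 3, 6, 3, 77, 328]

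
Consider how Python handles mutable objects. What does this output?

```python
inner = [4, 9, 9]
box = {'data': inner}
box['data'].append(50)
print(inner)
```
[4, 9, 9, 50]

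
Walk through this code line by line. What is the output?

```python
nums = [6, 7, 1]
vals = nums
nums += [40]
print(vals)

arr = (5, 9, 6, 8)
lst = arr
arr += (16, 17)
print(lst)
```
[6, 7, 1, 40]
(5, 9, 6, 8)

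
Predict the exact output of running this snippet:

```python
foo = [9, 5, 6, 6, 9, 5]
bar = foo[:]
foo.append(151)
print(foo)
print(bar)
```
[9, 5, 6, 6, 9, 5, 151]
[9, 5, 6, 6, 9, 5]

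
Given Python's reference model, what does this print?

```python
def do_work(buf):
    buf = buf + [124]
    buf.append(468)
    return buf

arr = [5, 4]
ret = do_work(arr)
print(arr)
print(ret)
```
[5, 4]
[5, 4, 124, 468]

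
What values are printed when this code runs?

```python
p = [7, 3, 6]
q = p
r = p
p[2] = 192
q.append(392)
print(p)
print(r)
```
[7, 3, 192, 392]
[7, 3, 192, 392]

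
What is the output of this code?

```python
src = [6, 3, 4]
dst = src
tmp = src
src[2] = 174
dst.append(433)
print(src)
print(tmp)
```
[6, 3, 174, 433]
[6, 3, 174, 433]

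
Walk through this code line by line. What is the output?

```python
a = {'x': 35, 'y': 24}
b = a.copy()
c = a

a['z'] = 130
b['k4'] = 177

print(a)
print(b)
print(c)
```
{'x': 35, 'y': 24, 'z': 130}
{'x': 35, 'y': 24, 'k4': 177}
{'x': 35, 'y': 24, 'z': 130}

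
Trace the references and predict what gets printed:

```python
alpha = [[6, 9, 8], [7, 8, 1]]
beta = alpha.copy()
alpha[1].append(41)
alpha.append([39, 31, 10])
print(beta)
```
[[6, 9, 8], [7, 8, 1, 41]]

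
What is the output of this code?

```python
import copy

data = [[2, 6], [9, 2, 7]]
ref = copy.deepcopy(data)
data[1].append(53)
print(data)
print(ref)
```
[[2, 6], [9, 2, 7, 53]]
[[2, 6], [9, 2, 7]]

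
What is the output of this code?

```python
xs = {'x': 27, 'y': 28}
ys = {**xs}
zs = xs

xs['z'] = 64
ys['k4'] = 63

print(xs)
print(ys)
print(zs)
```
{'x': 27, 'y': 28, 'z': 64}
{'x': 27, 'y': 28, 'k4': 63}
{'x': 27, 'y': 28, 'z': 64}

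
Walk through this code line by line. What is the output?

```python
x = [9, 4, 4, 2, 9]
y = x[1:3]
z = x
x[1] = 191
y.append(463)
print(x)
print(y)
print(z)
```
[9, 191, 4, 2, 9]
[4, 4, 463]
[9, 191, 4, 2, 9]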